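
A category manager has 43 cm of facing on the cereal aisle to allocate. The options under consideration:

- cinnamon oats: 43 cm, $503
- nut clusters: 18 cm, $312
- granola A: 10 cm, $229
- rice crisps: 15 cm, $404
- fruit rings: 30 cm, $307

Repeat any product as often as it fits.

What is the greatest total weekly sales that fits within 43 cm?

Best packing: granola A + 2×rice crisps — 40 cm, 1037 total.

1037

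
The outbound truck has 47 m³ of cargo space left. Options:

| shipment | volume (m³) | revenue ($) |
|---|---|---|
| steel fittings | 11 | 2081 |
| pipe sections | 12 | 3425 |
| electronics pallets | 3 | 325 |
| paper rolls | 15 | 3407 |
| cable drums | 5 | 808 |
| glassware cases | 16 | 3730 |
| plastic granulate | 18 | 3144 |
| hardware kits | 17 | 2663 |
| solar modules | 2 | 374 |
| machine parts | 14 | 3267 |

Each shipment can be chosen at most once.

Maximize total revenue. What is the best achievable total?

11230

Taking the top-ratio shipments first gives pipe sections + electronics pallets + glassware cases + solar modules + machine parts for 11121 (47 m³).
Dropping electronics pallets and solar modules frees 5 m³; slotting in cable drums (5 m³) lifts the total to 11230 at 47 m³.
Runner-up pipe sections + electronics pallets + glassware cases + solar modules + machine parts tops out at 11121.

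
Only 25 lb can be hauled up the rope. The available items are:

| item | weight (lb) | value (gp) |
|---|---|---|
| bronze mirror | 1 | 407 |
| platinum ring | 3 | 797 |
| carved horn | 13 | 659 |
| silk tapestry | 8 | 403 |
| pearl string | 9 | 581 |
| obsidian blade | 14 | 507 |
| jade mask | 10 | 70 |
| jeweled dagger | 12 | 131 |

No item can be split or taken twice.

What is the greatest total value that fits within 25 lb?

Density check — bronze mirror 407.00, platinum ring 265.67, pearl string 64.56, carved horn 50.69 are the best per lb.
The ratio heuristic lands on bronze mirror + platinum ring + silk tapestry + pearl string (2188) but leaves 4 lb idle.
Replace pearl string with carved horn: the trade gains 78 net, giving 2266 at 25 lb.
Nothing else within 25 lb beats 2266.

2266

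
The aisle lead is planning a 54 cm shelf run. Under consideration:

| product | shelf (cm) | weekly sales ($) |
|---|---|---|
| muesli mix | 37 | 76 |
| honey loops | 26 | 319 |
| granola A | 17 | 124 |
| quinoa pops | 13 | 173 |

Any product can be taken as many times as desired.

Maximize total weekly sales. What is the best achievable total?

Ranking by ratio (weekly sales/cm): quinoa pops 13.31, honey loops 12.27, granola A 7.29.
4×quinoa pops uses 52 of the 54 cm and totals 692.
Nothing else within 54 cm beats 692.

692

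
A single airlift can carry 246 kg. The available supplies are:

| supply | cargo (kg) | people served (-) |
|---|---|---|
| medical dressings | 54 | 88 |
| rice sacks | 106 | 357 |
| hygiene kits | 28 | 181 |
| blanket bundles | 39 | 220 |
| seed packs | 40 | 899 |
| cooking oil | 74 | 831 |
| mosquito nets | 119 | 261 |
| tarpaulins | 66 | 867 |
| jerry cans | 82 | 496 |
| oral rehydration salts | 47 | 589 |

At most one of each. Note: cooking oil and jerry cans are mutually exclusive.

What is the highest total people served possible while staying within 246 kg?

3186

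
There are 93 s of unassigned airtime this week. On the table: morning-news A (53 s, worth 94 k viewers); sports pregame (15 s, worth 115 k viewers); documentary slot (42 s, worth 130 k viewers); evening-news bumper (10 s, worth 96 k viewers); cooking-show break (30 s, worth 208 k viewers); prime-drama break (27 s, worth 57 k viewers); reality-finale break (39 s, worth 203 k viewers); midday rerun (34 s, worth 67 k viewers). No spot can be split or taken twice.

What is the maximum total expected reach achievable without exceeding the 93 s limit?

526

Greedy by ratio would take sports pregame + evening-news bumper + cooking-show break + prime-drama break: 82 s used, total 476.
The 37 s tied up in evening-news bumper and prime-drama break is better spent on reality-finale break — total rises to 526 (84 s).
Runner-up evening-news bumper + cooking-show break + reality-finale break tops out at 507.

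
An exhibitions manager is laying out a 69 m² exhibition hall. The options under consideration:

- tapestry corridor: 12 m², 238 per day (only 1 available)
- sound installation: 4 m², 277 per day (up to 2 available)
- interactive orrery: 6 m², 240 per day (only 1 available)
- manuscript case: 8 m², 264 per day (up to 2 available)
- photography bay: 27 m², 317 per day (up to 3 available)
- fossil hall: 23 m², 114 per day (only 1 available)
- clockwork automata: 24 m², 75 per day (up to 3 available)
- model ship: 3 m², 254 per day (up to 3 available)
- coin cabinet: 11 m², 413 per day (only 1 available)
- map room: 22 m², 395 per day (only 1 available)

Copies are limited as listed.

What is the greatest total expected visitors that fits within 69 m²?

Tapestry corridor + 2×sound installation + interactive orrery + 2×manuscript case + 3×model ship + coin cabinet uses 62 of the 69 m² and totals 2735.
The spare 7 m² is too small for any remaining exhibit, and no exchange beats 2735.

2735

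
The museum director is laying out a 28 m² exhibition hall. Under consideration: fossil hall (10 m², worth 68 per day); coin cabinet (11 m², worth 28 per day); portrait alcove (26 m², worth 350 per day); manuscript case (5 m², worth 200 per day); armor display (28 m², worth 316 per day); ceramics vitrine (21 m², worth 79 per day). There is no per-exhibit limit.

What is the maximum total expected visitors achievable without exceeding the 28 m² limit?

By expected visitors per m²: manuscript case 40.00, portrait alcove 13.46, armor display 11.29 lead.
Taking 5×manuscript case: 25 m² used, 1000 in expected visitors.

1000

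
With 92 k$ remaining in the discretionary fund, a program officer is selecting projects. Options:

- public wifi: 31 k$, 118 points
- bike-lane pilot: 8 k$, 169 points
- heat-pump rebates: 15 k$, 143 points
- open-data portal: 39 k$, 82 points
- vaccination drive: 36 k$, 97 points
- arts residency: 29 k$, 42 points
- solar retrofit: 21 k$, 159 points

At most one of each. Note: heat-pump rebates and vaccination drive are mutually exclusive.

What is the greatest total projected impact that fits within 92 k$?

Best packing: public wifi + bike-lane pilot + heat-pump rebates + solar retrofit — 75 k$, 589 total.

589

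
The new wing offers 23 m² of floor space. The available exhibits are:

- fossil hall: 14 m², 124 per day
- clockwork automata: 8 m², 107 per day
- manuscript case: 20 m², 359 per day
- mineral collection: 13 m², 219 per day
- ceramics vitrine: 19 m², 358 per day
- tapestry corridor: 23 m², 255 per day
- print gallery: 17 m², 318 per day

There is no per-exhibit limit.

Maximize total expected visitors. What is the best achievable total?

359

Ranking by ratio (expected visitors/m²): ceramics vitrine 18.84, print gallery 18.71, manuscript case 17.95.
A density-first pass picks ceramics vitrine — 358 at 19 m².
The 19 m² tied up in ceramics vitrine is better spent on manuscript case — total rises to 359 (20 m²).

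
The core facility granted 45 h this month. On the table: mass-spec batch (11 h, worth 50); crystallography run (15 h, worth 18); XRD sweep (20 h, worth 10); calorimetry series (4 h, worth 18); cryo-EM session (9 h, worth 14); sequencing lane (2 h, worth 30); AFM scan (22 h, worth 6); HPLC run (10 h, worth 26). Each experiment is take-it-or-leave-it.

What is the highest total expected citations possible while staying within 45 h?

Taking the top-ratio experiments first gives mass-spec batch + calorimetry series + cryo-EM session + sequencing lane + HPLC run for 138 (36 h).
Replace cryo-EM session with crystallography run: the trade gains 4 net, giving 142 at 42 h.

142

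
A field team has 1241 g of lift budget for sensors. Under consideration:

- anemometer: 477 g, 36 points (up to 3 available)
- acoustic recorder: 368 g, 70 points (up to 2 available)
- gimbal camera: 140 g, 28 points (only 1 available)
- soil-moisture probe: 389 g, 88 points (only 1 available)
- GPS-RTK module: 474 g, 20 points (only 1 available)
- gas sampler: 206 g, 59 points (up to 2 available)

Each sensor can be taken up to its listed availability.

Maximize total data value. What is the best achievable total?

276

A density-first pass picks gimbal camera + soil-moisture probe + 2×gas sampler — 234 at 941 g.
Dropping gimbal camera frees 140 g; slotting in acoustic recorder (368 g) lifts the total to 276 at 1169 g.
No other feasible combination exceeds 276.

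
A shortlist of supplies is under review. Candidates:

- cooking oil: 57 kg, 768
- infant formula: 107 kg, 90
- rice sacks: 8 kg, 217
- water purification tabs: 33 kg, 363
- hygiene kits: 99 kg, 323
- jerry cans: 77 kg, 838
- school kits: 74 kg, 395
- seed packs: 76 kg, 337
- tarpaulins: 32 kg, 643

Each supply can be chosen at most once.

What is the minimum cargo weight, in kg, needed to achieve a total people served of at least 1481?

97

Look for the lowest-cargo combination reaching 1481.
cooking oil + rice sacks + tarpaulins reaches 1628 using 97 kg.
Below 97 kg the best achievable stays under 1481.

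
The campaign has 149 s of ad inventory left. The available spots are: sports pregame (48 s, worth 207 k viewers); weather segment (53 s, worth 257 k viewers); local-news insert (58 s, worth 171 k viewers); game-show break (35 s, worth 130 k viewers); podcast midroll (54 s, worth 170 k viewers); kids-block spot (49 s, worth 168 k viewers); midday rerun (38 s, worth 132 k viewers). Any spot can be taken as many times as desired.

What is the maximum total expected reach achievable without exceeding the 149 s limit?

671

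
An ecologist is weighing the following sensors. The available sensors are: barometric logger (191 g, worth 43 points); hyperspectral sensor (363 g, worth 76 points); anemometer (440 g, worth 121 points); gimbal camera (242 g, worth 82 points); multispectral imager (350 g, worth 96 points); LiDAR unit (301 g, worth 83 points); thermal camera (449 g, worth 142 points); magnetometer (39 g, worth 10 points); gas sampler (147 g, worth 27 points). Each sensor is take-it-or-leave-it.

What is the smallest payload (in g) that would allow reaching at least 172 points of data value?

582

Minimise g subject to total data value ≥ 172.
gimbal camera + LiDAR unit + magnetometer: 175 data value at 582 g.
Any bundle with less than 582 g falls short of 172.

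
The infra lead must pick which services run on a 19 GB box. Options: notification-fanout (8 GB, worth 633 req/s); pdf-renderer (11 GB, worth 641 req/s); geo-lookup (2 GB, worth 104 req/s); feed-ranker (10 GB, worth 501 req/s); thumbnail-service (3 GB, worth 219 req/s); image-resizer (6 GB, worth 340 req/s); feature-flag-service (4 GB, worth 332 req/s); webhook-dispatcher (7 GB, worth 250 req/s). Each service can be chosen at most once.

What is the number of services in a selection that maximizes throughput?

3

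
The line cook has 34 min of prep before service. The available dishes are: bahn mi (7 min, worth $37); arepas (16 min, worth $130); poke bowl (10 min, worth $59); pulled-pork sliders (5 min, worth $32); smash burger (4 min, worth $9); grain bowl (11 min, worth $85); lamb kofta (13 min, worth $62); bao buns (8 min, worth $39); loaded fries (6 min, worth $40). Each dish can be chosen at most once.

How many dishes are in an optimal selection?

3

Best achievable profit is 255.
For example arepas + grain bowl + loaded fries achieves it, using 33 min.
Every optimal selection uses 3 dishes.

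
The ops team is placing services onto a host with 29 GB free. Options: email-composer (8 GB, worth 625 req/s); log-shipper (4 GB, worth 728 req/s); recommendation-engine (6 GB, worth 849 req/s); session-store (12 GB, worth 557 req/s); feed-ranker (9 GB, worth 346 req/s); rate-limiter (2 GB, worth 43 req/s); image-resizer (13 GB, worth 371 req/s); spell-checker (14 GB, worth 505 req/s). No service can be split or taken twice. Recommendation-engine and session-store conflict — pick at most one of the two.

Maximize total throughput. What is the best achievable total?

The ratio ordering already packs tightly: email-composer + log-shipper + recommendation-engine + feed-ranker + rate-limiter, 29 GB, 2591.
That's the maximum — no feasible swap from here does better than 2591.

2591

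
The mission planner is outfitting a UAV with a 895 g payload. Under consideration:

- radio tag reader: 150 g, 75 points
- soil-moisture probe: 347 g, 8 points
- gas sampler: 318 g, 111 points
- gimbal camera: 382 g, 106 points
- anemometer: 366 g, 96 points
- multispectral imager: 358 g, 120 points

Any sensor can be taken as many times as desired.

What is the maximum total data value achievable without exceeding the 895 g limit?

The ratio ordering already packs tightly: 5×radio tag reader, 750 g, 375.
No other feasible combination exceeds 375.

375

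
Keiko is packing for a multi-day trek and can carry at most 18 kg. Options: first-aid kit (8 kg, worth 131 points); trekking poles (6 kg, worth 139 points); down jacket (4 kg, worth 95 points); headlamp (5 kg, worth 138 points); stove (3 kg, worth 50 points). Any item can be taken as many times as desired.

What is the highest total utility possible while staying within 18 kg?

466

Greedy by ratio would take 3×headlamp + stove: 18 kg used, total 464.
Replace headlamp and stove with 2×down jacket: the trade gains 2 net, giving 466 at 18 kg.
No other feasible combination exceeds 466.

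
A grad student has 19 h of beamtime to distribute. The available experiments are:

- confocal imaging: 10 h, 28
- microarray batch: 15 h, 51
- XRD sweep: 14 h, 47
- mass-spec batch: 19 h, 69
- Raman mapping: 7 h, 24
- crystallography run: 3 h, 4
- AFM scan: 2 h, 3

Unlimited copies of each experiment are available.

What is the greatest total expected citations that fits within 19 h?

Density check — mass-spec batch 3.63, Raman mapping 3.43, microarray batch 3.40, XRD sweep 3.36 are the best per h.
Taking mass-spec batch: 19 h used, 69 in expected citations.
Nothing else within 19 h beats 69.

69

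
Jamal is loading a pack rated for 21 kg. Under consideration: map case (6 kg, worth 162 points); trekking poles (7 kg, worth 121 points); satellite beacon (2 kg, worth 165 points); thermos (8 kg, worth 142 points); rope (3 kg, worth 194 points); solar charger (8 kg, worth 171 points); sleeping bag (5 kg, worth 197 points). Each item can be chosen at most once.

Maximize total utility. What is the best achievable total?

727

Density check — satellite beacon 82.50, rope 64.67, sleeping bag 39.40 are the best per kg.
A density-first pass picks map case + satellite beacon + rope + sleeping bag — 718 at 16 kg.
The 6 kg tied up in map case is better spent on solar charger — total rises to 727 (18 kg).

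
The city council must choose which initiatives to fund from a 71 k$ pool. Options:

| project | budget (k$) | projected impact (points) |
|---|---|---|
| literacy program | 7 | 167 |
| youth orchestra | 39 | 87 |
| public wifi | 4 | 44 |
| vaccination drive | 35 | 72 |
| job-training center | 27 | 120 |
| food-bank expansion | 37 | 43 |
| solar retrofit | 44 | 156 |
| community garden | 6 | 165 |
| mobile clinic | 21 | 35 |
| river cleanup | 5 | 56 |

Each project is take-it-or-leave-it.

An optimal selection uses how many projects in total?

5

The maximum projected impact within 71 k$ is 588.
For example literacy program + public wifi + solar retrofit + community garden + river cleanup achieves it, using 66 k$.
All optima have 5 projects.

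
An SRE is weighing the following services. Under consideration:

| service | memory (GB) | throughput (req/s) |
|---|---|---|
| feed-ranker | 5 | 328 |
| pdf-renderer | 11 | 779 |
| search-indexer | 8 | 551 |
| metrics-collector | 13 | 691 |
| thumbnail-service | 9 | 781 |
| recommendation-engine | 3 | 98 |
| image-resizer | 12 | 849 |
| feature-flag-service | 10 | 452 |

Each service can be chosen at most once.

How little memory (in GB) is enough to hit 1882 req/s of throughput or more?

Minimise GB subject to total throughput ≥ 1882.
Taking feed-ranker + pdf-renderer + thumbnail-service gives 1888 (≥ 1882) for 25 GB.
Below 25 GB the best achievable stays under 1882.

25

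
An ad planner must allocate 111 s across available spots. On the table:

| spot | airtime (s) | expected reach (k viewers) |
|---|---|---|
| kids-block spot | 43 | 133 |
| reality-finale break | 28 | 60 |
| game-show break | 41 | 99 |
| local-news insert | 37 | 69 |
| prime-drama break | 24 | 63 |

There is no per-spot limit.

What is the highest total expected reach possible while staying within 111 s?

329

Best packing: 2×kids-block spot + prime-drama break — 110 s, 329 total.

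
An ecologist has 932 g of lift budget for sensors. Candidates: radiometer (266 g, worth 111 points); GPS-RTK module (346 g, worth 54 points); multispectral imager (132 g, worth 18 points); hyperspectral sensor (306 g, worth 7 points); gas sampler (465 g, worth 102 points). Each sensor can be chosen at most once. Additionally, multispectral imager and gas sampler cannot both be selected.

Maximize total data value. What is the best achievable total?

Best packing: radiometer + gas sampler — 731 g, 213 total.
An exhaustive check of the 32 subsets confirms 213.

213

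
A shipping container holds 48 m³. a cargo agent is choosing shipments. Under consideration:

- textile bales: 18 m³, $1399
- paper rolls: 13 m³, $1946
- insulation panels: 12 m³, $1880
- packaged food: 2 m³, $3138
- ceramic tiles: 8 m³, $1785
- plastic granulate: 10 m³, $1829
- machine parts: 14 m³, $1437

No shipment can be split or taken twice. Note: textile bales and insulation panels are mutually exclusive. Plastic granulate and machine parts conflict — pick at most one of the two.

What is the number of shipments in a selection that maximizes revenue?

5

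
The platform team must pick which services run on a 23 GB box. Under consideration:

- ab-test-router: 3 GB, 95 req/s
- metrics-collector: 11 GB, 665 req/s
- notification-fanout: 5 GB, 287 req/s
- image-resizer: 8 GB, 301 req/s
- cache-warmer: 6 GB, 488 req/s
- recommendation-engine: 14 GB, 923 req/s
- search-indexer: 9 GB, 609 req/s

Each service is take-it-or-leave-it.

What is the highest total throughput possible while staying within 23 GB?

A density-first pass picks ab-test-router + notification-fanout + cache-warmer + search-indexer — 1479 at 23 GB.
The 14 GB tied up in ab-test-router and notification-fanout and cache-warmer is better spent on recommendation-engine — total rises to 1532 (23 GB).
No other feasible combination exceeds 1532.

1532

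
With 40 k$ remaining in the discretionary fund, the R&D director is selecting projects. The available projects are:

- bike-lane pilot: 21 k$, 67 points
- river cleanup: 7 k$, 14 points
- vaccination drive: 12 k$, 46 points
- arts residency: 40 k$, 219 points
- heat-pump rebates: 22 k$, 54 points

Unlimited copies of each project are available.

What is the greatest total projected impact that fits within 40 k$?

219

By projected impact per k$: arts residency 5.47, vaccination drive 3.83, bike-lane pilot 3.19 lead.
Taking arts residency: 40 k$ used, 219 in projected impact.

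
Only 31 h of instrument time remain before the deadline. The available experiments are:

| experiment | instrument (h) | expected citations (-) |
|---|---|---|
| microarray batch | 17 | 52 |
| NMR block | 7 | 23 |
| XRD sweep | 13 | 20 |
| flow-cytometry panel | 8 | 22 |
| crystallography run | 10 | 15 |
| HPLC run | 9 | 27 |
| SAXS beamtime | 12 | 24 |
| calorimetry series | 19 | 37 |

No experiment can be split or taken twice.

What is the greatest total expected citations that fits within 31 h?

Ranking by ratio (expected citations/h): NMR block 3.29, microarray batch 3.06, HPLC run 3.00.
A density-first pass picks microarray batch + NMR block — 75 at 24 h.
Replace NMR block with HPLC run: the trade gains 4 net, giving 79 at 26 h.
No other feasible combination exceeds 79.

79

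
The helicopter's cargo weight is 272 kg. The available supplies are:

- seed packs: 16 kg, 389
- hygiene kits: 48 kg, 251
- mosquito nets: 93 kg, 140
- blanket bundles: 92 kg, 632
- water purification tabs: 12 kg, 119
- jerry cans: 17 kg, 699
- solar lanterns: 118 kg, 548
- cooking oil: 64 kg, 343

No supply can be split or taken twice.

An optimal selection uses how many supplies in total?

The maximum people served within 272 kg is 2433.
For example seed packs + hygiene kits + blanket bundles + water purification tabs + jerry cans + cooking oil achieves it, using 249 kg.
All optima have 6 supplies.

6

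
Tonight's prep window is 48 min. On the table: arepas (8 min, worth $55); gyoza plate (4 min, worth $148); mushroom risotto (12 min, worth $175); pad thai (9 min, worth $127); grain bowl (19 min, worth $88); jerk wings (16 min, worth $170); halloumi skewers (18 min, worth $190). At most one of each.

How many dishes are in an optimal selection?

4

Best achievable profit is 640.
gyoza plate + mushroom risotto + pad thai + halloumi skewers hits 640 at 43 min.
Any selection reaching 640 contains exactly 4 dishes.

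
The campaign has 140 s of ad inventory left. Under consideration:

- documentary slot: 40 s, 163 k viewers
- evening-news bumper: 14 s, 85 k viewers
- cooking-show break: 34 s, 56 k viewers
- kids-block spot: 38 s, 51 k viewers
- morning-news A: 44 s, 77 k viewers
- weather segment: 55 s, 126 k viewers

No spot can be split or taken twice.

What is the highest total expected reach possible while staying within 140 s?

Greedy by ratio would take documentary slot + evening-news bumper + weather segment: 109 s used, total 374.
Replace weather segment with cooking-show break + morning-news A: the trade gains 7 net, giving 381 at 132 s.

381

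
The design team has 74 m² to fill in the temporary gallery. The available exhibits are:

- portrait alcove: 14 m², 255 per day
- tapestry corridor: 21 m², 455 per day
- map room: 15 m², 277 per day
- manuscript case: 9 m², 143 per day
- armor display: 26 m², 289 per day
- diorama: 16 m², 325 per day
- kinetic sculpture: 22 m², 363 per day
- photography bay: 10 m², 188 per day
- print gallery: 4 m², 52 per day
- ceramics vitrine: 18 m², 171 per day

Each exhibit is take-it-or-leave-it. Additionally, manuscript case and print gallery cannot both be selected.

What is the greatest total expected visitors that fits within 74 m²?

1420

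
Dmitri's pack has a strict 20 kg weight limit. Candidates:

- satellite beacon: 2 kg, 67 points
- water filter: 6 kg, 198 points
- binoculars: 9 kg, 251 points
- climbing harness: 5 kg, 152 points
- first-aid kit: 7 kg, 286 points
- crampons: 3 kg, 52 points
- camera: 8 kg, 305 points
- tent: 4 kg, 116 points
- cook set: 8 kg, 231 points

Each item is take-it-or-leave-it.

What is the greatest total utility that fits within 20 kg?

Greedy by ratio would take satellite beacon + first-aid kit + crampons + camera: 20 kg used, total 710.
The 5 kg tied up in satellite beacon and crampons is better spent on climbing harness — total rises to 743 (20 kg).
Runner-up satellite beacon + first-aid kit + crampons + camera tops out at 710.

743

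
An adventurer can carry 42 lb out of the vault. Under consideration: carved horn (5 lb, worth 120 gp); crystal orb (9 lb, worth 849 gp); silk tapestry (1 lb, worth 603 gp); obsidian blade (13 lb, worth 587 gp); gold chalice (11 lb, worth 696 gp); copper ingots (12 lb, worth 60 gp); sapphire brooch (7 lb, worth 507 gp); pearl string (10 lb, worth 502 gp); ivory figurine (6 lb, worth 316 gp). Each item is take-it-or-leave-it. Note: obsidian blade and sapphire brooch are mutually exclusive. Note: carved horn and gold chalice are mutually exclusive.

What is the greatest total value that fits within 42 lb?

3157

Ranking by ratio (value/lb): silk tapestry 603.00, crystal orb 94.33, sapphire brooch 72.43.
Taking crystal orb + silk tapestry + gold chalice + sapphire brooch + pearl string: 38 lb used, 3157 in value.
Next best is crystal orb + silk tapestry + obsidian blade + gold chalice + ivory figurine at 3051 (40 lb) — short by 106.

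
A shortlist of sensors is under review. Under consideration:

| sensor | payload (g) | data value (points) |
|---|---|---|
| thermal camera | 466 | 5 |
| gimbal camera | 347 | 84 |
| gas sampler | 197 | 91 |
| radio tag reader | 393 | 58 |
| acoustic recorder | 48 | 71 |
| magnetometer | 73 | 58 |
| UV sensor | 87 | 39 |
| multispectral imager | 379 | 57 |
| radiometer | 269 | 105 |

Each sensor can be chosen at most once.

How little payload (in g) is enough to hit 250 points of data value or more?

Minimise g subject to total data value ≥ 250.
gas sampler + acoustic recorder + magnetometer + UV sensor reaches 259 using 405 g.
Below 405 g the best achievable stays under 250.

405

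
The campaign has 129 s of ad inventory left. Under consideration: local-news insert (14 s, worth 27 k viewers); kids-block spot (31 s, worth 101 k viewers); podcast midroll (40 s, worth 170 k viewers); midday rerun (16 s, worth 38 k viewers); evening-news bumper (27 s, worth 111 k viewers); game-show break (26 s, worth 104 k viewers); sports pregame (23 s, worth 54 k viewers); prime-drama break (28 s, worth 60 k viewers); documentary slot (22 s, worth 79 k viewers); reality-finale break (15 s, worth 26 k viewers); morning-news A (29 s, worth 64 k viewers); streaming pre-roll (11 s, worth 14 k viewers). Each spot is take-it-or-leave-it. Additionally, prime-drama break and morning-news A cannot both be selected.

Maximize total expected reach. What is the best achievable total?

Best packing: local-news insert + podcast midroll + evening-news bumper + game-show break + documentary slot — 129 s, 491 total.
The closest alternative, kids-block spot + podcast midroll + evening-news bumper + game-show break, reaches only 486.

491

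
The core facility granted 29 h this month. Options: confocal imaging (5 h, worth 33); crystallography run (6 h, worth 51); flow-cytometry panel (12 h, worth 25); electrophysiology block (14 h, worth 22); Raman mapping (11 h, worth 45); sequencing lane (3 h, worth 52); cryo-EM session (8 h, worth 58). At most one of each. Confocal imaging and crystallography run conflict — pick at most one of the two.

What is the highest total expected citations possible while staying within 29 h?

Best packing: crystallography run + Raman mapping + sequencing lane + cryo-EM session — 28 h, 206 total.
Nothing else feasible within 29 h beats 206.

206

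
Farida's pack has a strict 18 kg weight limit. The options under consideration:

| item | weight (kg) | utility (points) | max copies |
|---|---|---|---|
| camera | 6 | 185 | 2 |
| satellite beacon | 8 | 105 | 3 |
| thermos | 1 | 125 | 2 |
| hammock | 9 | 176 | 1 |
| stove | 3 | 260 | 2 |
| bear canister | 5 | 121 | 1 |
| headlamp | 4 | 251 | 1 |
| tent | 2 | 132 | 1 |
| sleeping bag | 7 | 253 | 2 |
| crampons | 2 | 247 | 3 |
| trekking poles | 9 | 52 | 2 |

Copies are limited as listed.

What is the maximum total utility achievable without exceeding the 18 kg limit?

1762

By utility per kg: thermos 125.00, crampons 123.50, stove 86.67, tent 66.00 lead.
A density-first pass picks 2×thermos + 2×stove + tent + 3×crampons — 1643 at 16 kg.
Dropping tent frees 2 kg; slotting in headlamp (4 kg) lifts the total to 1762 at 18 kg.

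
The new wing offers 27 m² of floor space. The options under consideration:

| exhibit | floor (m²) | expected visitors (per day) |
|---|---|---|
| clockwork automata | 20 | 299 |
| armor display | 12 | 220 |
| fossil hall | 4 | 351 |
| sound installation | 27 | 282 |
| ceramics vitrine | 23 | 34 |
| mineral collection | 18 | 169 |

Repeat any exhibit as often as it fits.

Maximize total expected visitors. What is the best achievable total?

By expected visitors per m²: fossil hall 87.75, armor display 18.33, clockwork automata 14.95 lead.
6×fossil hall uses 24 of the 27 m² and totals 2106.
No other feasible combination exceeds 2106.

2106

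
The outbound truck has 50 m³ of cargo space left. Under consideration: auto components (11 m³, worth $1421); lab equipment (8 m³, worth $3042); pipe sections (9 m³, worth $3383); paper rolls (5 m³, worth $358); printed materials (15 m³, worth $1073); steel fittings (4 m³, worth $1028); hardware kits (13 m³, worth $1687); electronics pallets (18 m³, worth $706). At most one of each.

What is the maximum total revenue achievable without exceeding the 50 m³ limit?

10919

Taking auto components + lab equipment + pipe sections + paper rolls + steel fittings + hardware kits: 50 m³ used, 10919 in revenue.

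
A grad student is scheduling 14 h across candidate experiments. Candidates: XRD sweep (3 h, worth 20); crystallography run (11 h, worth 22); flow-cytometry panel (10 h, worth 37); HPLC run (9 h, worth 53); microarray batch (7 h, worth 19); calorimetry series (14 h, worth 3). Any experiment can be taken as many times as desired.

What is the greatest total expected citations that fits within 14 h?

4×XRD sweep uses 12 of the 14 h and totals 80.

80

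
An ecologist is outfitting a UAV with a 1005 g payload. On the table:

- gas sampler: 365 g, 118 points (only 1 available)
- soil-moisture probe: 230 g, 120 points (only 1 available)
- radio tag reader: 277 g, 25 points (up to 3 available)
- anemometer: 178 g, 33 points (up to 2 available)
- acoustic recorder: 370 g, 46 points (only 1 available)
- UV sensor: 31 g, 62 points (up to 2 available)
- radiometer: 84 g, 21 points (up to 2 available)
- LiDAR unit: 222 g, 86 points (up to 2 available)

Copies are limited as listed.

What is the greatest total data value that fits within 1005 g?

Filling by ratio: soil-moisture probe + 2×UV sensor + 2×radiometer + 2×LiDAR unit for 458, with 101 g left unused.
Dropping radiometer frees 84 g; slotting in anemometer (178 g) lifts the total to 470 at 998 g.

470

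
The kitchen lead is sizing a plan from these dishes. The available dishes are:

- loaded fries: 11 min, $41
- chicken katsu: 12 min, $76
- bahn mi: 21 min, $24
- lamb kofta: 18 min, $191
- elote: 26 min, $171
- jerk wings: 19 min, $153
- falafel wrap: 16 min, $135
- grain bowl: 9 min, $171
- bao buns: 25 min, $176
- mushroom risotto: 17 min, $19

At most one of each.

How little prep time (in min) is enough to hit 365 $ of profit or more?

37

Need the lightest bundle worth ≥ 365.
chicken katsu + falafel wrap + grain bowl reaches 382 using 37 min.
Any bundle with less than 37 min falls short of 365.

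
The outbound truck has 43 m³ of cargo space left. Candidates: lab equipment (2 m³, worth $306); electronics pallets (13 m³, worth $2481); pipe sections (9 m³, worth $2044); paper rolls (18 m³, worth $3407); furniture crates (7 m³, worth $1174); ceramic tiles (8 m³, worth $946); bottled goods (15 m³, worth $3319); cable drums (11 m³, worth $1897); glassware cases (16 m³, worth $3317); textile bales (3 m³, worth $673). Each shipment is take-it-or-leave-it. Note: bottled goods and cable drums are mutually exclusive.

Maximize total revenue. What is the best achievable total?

9353

Density check — pipe sections 227.11, textile bales 224.33, bottled goods 221.27, glassware cases 207.31 are the best per m³.
Best packing: pipe sections + bottled goods + glassware cases + textile bales — 43 m³, 9353 total.
The closest alternative, lab equipment + pipe sections + bottled goods + glassware cases, reaches only 8986.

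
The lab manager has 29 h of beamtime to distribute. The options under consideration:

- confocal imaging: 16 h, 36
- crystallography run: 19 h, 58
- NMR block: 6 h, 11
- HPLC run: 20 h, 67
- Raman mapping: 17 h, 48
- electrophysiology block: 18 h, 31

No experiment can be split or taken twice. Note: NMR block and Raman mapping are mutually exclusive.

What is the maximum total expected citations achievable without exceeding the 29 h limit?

78

Taking NMR block + HPLC run: 26 h used, 78 in expected citations.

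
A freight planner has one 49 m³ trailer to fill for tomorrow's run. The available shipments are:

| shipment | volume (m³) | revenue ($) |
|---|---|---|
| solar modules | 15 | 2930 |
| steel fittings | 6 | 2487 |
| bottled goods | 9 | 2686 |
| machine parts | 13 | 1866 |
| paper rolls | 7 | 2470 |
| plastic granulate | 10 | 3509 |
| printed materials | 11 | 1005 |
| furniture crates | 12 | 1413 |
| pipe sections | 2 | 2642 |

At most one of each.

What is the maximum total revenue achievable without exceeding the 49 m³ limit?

Solar modules + steel fittings + bottled goods + paper rolls + plastic granulate + pipe sections uses 49 of the 49 m³ and totals 16724.

16724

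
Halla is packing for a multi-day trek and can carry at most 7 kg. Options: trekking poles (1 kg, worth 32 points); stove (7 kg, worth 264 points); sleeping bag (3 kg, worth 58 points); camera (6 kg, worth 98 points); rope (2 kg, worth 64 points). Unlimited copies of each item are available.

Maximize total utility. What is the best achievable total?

264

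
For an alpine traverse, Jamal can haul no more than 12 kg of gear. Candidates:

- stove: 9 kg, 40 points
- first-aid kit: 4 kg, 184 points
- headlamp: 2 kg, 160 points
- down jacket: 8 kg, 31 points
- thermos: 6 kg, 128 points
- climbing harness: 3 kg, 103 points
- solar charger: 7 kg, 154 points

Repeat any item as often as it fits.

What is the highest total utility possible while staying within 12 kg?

960

Ranking by ratio (utility/kg): headlamp 80.00, first-aid kit 46.00, climbing harness 34.33.
The ratio ordering already packs tightly: 6×headlamp, 12 kg, 960.
Every other selection either busts 12 kg or fails to beat 960.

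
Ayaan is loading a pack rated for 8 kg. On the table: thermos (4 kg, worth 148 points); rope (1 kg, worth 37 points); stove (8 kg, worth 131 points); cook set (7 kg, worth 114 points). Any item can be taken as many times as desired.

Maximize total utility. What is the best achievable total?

The ratio ordering already packs tightly: 2×thermos, 8 kg, 296.

296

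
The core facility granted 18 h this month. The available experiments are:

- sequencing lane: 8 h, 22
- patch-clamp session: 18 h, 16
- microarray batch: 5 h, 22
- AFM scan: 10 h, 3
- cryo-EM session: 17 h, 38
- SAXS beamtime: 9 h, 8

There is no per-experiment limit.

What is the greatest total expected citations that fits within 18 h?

Taking sequencing lane + 2×microarray batch: 18 h used, 66 in expected citations.
Nothing else within 18 h beats 66.

66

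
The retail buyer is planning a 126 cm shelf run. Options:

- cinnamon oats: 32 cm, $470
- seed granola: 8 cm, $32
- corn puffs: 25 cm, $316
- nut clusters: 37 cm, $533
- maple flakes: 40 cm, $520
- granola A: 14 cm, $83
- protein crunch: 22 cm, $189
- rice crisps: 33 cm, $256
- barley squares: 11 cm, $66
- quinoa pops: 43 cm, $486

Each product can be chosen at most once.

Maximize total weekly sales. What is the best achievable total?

Ranking by ratio (weekly sales/cm): cinnamon oats 14.69, nut clusters 14.41, maple flakes 13.00.
Greedy by ratio would take cinnamon oats + nut clusters + maple flakes + barley squares: 120 cm used, total 1589.
Dropping barley squares frees 11 cm; slotting in granola A (14 cm) lifts the total to 1606 at 123 cm.
Runner-up cinnamon oats + nut clusters + maple flakes + barley squares tops out at 1589.

1606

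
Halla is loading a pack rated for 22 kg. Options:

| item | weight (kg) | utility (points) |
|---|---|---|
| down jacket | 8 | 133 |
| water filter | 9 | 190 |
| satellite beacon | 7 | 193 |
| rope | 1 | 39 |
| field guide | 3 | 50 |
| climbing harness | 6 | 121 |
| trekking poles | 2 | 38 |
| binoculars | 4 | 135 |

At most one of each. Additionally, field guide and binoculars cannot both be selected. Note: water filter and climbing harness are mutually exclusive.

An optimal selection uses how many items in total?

4

Best achievable utility is 557.
One optimal bundle: water filter + satellite beacon + rope + binoculars (21 kg).
All optima have 4 items.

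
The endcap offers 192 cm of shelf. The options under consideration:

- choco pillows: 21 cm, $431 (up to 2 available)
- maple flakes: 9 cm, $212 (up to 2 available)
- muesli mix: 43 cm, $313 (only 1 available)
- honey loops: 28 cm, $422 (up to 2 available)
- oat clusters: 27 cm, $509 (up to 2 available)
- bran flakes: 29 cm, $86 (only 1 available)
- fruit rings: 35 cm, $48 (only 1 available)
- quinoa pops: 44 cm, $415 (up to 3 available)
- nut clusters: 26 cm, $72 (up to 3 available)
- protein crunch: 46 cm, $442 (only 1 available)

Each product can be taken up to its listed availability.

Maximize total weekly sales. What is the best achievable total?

3168

A density-first pass picks 2×choco pillows + 2×maple flakes + 2×honey loops + 2×oat clusters — 3148 at 170 cm.
Dropping honey loops frees 28 cm; slotting in protein crunch (46 cm) lifts the total to 3168 at 188 cm.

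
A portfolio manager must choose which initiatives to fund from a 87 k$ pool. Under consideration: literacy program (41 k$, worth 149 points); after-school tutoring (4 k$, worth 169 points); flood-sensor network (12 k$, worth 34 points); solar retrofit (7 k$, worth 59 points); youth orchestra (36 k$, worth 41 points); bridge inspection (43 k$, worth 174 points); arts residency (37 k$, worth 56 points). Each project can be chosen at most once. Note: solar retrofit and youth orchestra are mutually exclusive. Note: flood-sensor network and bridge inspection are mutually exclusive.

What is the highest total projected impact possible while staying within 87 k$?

Density check — after-school tutoring 42.25, solar retrofit 8.43, bridge inspection 4.05 are the best per k$.
Taking literacy program + after-school tutoring + flood-sensor network + solar retrofit: 64 k$ used, 411 in projected impact.
An exhaustive check of the 128 subsets confirms 411.

411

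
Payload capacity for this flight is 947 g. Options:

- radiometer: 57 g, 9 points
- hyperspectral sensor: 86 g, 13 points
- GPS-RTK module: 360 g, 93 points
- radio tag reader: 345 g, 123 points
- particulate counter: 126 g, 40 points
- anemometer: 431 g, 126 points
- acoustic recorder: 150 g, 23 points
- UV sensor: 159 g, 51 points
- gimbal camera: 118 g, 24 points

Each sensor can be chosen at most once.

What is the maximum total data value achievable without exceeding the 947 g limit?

300

By data value per g: radio tag reader 0.36, UV sensor 0.32, particulate counter 0.32, anemometer 0.29 lead.
A density-first pass picks radiometer + hyperspectral sensor + radio tag reader + particulate counter + UV sensor + gimbal camera — 260 at 891 g.
A better packing is radio tag reader + anemometer + UV sensor: 935 g, total 300.
No other feasible combination exceeds 300.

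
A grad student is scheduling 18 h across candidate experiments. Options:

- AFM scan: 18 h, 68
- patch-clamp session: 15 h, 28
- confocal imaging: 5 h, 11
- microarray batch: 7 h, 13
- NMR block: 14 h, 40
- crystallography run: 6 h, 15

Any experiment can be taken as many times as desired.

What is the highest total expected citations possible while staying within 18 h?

68

The ratio ordering already packs tightly: AFM scan, 18 h, 68.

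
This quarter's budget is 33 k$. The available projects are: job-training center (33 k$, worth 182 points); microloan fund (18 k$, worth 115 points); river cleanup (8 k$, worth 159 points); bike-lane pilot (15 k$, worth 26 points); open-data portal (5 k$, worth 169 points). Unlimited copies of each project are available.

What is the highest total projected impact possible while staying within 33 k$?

Taking 6×open-data portal: 30 k$ used, 1014 in projected impact.
Nothing else within 33 k$ beats 1014.

1014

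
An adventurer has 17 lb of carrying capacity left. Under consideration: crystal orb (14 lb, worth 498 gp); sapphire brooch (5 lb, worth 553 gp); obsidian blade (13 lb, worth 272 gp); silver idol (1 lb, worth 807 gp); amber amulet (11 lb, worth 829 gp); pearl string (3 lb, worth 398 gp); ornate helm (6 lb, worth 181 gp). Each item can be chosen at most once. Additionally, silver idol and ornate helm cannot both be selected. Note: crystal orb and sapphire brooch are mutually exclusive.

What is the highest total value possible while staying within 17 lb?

2189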